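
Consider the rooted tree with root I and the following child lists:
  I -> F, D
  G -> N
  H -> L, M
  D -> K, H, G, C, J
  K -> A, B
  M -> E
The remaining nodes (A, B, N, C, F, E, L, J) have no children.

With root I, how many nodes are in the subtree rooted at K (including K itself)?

K's subtree: {K, A, B}, size 3.

3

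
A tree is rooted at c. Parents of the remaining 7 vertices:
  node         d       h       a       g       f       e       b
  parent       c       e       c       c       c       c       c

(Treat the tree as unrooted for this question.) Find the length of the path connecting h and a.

3

Walking from h: h - e - c - a. Length 3.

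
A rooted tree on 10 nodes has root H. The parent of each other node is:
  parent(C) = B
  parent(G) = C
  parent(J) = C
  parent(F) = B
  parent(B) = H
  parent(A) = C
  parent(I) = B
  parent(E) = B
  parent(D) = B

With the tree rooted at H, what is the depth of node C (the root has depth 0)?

2

Path from H to C: H – B – C, which has 2 edges.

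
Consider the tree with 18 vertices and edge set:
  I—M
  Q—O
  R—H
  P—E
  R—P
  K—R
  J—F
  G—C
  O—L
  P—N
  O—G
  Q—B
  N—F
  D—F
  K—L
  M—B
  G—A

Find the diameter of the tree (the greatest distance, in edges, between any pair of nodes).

A longest path is I - M - B - Q - O - L - K - R - P - N - F - J, with 11 edges.

11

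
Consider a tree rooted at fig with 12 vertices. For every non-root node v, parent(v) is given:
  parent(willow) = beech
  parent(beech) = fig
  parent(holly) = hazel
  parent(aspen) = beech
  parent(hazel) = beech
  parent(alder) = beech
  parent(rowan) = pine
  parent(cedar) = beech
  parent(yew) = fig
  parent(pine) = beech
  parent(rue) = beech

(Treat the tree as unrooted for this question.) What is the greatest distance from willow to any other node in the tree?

Distances from willow peak at 3, attained at holly (rowan, yew also at distance 3).
willow – beech – hazel – holly

3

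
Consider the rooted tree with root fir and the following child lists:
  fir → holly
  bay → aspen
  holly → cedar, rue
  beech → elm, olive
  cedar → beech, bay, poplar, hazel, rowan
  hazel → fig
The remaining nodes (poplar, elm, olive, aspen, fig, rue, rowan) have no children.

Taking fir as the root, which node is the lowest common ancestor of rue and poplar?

Path rue→root: rue holly fir; path poplar→root: poplar cedar holly fir.
First common node: holly.

holly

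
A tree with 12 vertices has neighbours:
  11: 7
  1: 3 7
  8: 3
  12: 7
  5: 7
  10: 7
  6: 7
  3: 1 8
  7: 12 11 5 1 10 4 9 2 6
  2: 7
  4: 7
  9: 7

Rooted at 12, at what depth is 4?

2

Climbing from 4 to the root: 4 → 7 → 12. That's 2 steps.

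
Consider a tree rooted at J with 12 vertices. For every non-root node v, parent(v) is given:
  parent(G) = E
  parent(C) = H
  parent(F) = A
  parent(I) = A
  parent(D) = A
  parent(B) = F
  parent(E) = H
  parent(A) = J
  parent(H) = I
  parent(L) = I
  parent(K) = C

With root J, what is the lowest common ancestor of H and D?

Path H→root: H I A J; path D→root: D A J.
First common node: A.

A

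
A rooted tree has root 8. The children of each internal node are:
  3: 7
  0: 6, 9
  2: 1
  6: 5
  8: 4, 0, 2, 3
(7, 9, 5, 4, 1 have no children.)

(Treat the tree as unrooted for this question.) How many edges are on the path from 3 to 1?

3 - 8 - 2 - 1: 3 edges.

3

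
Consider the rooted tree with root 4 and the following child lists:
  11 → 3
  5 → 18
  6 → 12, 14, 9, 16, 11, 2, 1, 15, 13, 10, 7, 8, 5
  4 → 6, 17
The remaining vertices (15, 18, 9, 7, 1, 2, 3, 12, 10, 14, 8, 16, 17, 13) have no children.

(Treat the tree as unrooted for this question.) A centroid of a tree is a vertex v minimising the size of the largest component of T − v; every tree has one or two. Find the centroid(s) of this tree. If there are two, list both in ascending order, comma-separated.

Removing 6 splits the tree into components of sizes 2, 2, 2, 1, 1, 1, 1, 1, 1, 1, 1, 1, 1, 1; the largest is 2 ≤ ⌊18/2⌋ = 9.
No neighbour of 6 does as well, so 6 is the unique centroid.

6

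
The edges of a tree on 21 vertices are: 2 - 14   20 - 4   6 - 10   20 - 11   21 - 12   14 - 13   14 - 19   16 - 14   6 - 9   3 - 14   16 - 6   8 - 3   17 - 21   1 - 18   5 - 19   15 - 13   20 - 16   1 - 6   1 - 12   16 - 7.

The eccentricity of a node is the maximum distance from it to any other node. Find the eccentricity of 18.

6

A farthest node from 18 is 5 (8, 15 also at distance 6).
The path 18-1-6-16-14-19-5 has 6 edges.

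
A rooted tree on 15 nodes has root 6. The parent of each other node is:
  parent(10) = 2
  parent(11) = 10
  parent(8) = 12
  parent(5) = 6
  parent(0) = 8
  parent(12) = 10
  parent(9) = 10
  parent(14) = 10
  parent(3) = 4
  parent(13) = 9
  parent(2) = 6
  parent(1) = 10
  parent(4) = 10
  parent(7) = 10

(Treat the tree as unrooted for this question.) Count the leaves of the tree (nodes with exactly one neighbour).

8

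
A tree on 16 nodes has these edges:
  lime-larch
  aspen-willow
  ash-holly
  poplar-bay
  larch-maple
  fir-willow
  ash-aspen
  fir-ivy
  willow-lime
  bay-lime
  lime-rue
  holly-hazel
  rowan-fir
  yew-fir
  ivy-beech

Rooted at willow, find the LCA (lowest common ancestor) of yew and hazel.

Ancestors of yew (toward the root): yew, fir, willow.
Ancestors of hazel: hazel, holly, ash, aspen, willow.
The deepest node appearing in both lists is willow.

willow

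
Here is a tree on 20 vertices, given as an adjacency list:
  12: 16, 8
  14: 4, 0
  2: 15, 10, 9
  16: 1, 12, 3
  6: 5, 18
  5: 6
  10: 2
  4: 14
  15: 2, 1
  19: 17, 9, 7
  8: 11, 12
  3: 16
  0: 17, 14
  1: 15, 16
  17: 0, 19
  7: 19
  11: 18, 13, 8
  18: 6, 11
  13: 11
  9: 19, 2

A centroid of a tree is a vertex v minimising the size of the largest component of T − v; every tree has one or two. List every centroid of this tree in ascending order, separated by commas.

1, 15

If 1 is removed the pieces have sizes 10, 9, all ≤ ⌊20/2⌋ = 10.
15 is adjacent to 1 and is also a centroid (the largest component after removing it is likewise 10).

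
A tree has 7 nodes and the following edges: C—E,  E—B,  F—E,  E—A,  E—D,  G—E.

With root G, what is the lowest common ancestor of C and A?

Path C→root: C E G; path A→root: A E G.
First common node: E.

E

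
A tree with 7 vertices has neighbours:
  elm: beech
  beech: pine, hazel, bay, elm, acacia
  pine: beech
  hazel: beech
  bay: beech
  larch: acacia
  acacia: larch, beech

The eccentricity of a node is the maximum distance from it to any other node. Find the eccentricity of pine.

Distances from pine peak at 3, attained at larch.
pine-beech-acacia-larch

3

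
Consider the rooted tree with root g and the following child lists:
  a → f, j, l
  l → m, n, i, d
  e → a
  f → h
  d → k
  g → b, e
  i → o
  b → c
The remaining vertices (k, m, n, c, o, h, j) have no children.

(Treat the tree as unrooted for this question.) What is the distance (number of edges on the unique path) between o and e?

4

The path is o – i – l – a – e, which has 4 edges.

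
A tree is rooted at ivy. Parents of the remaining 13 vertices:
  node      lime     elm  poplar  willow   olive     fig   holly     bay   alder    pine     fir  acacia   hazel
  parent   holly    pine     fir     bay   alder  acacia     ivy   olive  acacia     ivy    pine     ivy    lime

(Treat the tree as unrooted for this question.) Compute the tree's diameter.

Starting from willow, a farthest node is hazel at distance 8.
One longest path: willow - bay - olive - alder - acacia - ivy - holly - lime - hazel.
So the diameter is 8.

8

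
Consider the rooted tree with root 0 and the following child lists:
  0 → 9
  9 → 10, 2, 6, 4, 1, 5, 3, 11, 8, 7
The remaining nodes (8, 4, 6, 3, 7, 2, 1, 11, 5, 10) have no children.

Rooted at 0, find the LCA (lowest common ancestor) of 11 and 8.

Ancestors of 11 (toward the root): 11, 9, 0.
Ancestors of 8: 8, 9, 0.
The deepest node appearing in both lists is 9.

9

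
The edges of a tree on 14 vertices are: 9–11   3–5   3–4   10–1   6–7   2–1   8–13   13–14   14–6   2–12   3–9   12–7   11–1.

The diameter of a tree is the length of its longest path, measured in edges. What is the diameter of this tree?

11

A longest path is 4 - 3 - 9 - 11 - 1 - 2 - 12 - 7 - 6 - 14 - 13 - 8, with 11 edges.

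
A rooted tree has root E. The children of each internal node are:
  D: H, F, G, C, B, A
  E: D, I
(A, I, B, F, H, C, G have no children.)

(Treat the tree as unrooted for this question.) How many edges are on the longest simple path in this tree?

3

A longest path is I - E - D - G, with 3 edges.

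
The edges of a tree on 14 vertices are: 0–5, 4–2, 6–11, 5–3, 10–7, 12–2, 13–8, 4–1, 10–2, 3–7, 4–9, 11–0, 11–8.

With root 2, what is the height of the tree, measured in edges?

13 sits deepest: 2 → 10 → 7 → 3 → 5 → 0 → 11 → 8 → 13 — 8 edges from the root.

8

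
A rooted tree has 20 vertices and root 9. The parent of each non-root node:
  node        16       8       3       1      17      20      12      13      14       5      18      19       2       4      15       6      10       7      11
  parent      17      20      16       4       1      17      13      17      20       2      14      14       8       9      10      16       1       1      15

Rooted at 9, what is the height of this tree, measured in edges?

A deepest node is 5, reached by 9 – 4 – 1 – 17 – 20 – 8 – 2 – 5.
That path has 7 edges, so the height is 7.

7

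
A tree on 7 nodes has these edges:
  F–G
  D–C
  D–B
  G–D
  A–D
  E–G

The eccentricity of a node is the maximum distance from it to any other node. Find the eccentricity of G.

The node farthest from G is A (B, C also at distance 2), via G-D-A — 2 edges.

2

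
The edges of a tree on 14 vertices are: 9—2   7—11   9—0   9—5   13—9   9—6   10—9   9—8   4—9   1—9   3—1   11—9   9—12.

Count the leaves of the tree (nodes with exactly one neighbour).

11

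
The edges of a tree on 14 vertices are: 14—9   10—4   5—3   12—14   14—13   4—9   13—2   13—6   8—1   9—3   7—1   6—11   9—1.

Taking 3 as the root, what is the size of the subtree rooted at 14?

6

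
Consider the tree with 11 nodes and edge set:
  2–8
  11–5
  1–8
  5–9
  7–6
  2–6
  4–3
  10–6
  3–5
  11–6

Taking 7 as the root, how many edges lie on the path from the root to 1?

4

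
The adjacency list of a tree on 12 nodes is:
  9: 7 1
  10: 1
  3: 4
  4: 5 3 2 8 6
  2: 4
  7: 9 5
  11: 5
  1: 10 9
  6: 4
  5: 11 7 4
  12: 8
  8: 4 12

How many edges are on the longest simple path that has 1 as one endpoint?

6

The node farthest from 1 is 12, via 1-9-7-5-4-8-12 — 6 edges.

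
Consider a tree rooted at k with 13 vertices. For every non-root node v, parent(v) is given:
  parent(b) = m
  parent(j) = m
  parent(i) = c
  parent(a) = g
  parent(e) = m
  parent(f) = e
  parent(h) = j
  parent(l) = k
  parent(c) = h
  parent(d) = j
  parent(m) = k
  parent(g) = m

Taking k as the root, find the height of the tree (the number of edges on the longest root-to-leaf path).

5

The longest root-to-leaf path is k-m-j-h-c-i (5 edges).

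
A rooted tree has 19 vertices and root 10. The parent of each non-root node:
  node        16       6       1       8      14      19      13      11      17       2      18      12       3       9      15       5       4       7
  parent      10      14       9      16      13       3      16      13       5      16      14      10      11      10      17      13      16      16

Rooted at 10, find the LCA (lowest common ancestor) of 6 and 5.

6's ancestor chain is 6, 14, 13, 16, 10 and 5's is 5, 13, 16, 10; they first meet at 13.

13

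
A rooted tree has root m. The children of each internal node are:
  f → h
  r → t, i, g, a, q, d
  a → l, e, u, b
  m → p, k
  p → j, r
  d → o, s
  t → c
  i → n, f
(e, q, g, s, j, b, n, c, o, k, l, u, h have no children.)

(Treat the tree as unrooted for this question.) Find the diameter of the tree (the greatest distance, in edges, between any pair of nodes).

BFS from h reaches k last, at distance 6; BFS from k confirms no node is farther.
Path: h-f-i-r-p-m-k.

6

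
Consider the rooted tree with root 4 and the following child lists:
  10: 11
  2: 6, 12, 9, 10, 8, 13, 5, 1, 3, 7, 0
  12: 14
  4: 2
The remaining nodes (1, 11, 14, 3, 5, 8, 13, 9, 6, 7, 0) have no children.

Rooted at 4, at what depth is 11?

3

4 – 2 – 10 – 11 — 3 edges.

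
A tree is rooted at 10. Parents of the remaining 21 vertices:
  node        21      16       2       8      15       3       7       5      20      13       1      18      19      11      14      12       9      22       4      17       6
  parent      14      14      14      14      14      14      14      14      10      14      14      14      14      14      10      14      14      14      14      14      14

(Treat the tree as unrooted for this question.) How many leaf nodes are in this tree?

Degree-1 nodes: 1, 2, 3, 4, 5, 6, 7, 8, 9, 11, 12, 13, 15, 16, 17, 18, 19, 20, 21, 22 — 20 of them.

20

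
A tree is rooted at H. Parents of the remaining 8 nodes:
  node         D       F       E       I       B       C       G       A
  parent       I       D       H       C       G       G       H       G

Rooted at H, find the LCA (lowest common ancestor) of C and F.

C

Path C→root: C G H; path F→root: F D I C G H.
First common node: C.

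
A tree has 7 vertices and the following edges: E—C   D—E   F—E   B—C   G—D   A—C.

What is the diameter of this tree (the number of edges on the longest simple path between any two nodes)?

4

BFS from G reaches B last, at distance 4; BFS from B confirms no node is farther.
Path: G – D – E – C – B.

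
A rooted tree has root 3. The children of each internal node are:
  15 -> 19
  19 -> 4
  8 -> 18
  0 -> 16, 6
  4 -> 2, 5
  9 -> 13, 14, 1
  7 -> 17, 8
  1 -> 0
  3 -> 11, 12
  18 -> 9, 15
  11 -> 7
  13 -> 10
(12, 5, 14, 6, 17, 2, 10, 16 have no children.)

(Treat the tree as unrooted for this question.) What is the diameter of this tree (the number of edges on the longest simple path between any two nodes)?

Starting from 16, a farthest node is 12 at distance 9.
One longest path: 16–0–1–9–18–8–7–11–3–12.
So the diameter is 9.

9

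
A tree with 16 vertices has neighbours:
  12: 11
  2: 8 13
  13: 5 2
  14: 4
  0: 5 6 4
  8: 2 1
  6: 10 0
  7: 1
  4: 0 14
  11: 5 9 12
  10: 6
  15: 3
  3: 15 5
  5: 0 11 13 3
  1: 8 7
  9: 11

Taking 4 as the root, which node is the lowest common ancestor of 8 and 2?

2

Path 8→root: 8 2 13 5 0 4; path 2→root: 2 13 5 0 4.
First common node: 2.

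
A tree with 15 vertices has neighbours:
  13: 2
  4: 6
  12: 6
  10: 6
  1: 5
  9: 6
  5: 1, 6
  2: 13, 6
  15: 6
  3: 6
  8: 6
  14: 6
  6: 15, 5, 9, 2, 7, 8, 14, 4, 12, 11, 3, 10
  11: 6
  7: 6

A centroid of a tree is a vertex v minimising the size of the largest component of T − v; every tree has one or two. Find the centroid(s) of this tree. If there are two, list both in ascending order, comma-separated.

6

If 6 is removed the pieces have sizes 2, 2, 1, 1, 1, 1, 1, 1, 1, 1, 1, 1, all ≤ ⌊15/2⌋ = 7.
No neighbour of 6 does as well, so 6 is the unique centroid.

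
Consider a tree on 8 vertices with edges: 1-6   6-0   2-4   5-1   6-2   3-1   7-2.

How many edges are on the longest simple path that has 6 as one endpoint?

2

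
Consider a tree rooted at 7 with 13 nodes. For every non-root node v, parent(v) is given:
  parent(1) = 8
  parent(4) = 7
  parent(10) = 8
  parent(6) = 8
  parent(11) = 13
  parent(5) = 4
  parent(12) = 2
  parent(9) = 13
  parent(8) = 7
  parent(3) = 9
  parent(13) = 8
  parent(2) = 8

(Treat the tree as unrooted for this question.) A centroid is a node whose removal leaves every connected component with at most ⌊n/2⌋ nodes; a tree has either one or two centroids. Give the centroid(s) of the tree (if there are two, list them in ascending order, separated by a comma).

Delete 8: the remaining components have sizes 4, 3, 2, 1, 1, 1. Max 4 ≤ 6, so 8 is a centroid.
Every other node leaves some component of size > 6, so the centroid is unique.

8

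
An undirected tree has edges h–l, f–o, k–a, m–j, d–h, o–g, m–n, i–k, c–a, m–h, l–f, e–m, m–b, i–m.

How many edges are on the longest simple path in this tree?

9

A longest path is c – a – k – i – m – h – l – f – o – g, with 9 edges.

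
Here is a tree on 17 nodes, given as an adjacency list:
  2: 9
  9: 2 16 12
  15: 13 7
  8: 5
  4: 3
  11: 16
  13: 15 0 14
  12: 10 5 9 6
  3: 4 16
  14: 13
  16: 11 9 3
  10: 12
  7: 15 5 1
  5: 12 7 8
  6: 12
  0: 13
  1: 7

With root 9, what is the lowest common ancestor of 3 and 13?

9

Ancestors of 3 (toward the root): 3, 16, 9.
Ancestors of 13: 13, 15, 7, 5, 12, 9.
The deepest node appearing in both lists is 9.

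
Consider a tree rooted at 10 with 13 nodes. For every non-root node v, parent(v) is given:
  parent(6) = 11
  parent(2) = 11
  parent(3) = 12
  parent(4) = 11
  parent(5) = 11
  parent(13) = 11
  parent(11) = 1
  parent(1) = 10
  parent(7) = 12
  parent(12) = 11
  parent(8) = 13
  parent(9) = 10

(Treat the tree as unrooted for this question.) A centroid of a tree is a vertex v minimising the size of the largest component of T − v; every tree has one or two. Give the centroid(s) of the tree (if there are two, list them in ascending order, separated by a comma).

Removing 11 splits the tree into components of sizes 3, 3, 2, 1, 1, 1, 1; the largest is 3 ≤ ⌊13/2⌋ = 6.
No neighbour of 11 does as well, so 11 is the unique centroid.

11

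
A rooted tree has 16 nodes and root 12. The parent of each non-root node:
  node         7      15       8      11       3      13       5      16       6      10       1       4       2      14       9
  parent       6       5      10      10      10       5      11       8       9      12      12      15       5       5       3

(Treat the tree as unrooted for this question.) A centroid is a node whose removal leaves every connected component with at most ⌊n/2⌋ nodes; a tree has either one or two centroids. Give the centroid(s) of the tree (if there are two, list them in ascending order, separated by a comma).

If 10 is removed the pieces have sizes 7, 4, 2, 2, all ≤ ⌊16/2⌋ = 8.
No neighbour of 10 does as well, so 10 is the unique centroid.

10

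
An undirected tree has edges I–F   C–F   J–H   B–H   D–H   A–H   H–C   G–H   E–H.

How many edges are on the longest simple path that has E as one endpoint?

A farthest node from E is I.
The path E–H–C–F–I has 4 edges.

4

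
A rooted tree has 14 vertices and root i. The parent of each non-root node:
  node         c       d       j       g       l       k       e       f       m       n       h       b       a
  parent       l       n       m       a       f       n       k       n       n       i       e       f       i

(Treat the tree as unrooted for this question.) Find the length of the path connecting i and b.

The path is i–n–f–b, which has 3 edges.

3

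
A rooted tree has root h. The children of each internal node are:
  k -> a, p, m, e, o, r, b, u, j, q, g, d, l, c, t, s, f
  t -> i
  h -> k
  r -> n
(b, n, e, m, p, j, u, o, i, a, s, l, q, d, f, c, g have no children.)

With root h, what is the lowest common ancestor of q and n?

Ancestors of q (toward the root): q, k, h.
Ancestors of n: n, r, k, h.
The deepest node appearing in both lists is k.

k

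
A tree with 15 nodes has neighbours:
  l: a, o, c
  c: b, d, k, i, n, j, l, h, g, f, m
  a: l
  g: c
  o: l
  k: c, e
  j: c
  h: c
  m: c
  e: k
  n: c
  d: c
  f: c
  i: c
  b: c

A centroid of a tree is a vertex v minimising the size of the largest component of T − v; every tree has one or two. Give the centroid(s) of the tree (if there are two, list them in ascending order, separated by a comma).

c

Delete c: the remaining components have sizes 3, 2, 1, 1, 1, 1, 1, 1, 1, 1, 1. Max 3 ≤ 7, so c is a centroid.
No neighbour of c does as well, so c is the unique centroid.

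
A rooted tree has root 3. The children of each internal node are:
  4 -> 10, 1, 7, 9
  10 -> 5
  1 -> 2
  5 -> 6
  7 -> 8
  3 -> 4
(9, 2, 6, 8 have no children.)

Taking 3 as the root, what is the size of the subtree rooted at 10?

3

10's subtree: {10, 5, 6}, size 3.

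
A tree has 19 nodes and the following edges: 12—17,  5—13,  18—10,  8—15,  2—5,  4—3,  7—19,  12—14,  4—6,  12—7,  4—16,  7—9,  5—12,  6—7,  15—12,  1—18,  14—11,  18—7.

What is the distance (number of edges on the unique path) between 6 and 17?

3

The path is 6–7–12–17, which has 3 edges.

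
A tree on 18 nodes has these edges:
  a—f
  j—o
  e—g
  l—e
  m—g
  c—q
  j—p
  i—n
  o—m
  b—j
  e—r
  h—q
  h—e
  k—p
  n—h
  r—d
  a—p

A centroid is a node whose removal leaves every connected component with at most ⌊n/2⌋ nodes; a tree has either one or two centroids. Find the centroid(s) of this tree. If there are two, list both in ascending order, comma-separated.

e, g

If e is removed the pieces have sizes 9, 5, 2, 1, all ≤ ⌊18/2⌋ = 9.
g is adjacent to e and is also a centroid (the largest component after removing it is likewise 9).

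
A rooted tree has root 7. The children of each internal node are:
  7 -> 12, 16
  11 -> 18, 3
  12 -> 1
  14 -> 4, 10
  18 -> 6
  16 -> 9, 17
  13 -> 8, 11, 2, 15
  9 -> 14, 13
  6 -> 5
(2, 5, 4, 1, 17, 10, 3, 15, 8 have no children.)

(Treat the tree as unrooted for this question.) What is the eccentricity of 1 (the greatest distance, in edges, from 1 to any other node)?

Distances from 1 peak at 9, attained at 5.
1-12-7-16-9-13-11-18-6-5

9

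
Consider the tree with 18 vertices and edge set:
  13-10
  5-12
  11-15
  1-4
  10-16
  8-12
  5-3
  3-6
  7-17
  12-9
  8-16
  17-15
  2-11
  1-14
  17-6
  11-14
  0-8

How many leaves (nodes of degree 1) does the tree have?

6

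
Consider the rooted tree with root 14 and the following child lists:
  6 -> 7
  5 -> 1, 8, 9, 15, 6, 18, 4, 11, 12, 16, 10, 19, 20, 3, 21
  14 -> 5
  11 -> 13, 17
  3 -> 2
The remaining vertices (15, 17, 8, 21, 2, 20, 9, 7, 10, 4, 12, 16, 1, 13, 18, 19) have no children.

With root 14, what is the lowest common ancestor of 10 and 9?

Ancestors of 10 (toward the root): 10, 5, 14.
Ancestors of 9: 9, 5, 14.
The deepest node appearing in both lists is 5.

5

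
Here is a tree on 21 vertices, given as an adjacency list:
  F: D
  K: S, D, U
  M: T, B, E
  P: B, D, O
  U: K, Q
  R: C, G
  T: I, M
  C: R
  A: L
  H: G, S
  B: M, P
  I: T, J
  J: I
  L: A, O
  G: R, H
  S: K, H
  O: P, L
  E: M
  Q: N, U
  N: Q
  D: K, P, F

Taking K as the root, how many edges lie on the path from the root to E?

5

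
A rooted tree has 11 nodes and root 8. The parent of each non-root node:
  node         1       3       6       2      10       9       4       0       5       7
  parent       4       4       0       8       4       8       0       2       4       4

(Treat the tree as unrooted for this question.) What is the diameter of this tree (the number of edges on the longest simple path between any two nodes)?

BFS from 9 reaches 3 last, at distance 5; BFS from 3 confirms no node is farther.
Path: 9–8–2–0–4–3.

5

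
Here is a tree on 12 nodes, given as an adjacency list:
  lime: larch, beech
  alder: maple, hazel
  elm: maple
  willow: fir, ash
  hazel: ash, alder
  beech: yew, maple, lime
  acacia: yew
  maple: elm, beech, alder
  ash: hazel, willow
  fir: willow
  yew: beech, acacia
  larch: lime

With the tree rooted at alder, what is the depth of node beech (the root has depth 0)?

2

Path from alder to beech: alder → maple → beech, which has 2 edges.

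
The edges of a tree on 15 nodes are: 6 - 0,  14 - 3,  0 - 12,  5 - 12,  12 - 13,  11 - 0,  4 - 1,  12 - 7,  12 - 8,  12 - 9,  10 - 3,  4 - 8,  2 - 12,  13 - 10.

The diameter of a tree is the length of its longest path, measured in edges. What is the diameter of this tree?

7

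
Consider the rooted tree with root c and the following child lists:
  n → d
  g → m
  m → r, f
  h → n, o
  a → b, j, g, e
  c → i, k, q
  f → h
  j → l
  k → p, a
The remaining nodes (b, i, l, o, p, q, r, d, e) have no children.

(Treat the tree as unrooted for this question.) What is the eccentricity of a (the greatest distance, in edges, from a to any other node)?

The node farthest from a is d, via a – g – m – f – h – n – d — 6 edges.

6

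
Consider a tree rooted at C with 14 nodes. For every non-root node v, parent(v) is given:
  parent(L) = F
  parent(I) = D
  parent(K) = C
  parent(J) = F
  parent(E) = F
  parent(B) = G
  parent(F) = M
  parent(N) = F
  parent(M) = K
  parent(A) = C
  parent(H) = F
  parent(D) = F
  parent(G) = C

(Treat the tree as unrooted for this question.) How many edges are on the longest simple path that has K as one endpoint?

4

A farthest node from K is I.
The path K–M–F–D–I has 4 edges.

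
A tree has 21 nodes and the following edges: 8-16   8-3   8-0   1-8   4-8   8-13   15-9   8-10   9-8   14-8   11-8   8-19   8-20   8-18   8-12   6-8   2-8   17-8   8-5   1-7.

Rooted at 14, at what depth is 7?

Climbing from 7 to the root: 7–1–8–14. That's 3 steps.

3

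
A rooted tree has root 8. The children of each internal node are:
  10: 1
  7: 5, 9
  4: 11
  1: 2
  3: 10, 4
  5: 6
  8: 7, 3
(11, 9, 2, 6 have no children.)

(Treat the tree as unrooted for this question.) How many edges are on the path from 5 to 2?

6

Walking from 5: 5–7–8–3–10–1–2. Length 6.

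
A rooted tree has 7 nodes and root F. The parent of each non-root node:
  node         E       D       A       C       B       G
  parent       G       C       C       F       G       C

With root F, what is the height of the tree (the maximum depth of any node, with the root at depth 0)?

3

A deepest node is B, reached by F – C – G – B.
That path has 3 edges, so the height is 3.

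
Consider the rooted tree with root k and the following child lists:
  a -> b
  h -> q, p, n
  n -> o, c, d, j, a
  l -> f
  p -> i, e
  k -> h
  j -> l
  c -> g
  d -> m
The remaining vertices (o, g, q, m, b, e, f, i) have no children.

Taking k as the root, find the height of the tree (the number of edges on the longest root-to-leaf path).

f sits deepest: k → h → n → j → l → f — 5 edges from the root.

5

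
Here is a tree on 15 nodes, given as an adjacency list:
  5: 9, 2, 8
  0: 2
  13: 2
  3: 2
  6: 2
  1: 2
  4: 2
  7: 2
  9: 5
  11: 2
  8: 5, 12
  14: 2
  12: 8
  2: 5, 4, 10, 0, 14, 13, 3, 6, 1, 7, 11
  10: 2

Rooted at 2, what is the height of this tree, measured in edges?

12 sits deepest: 2 → 5 → 8 → 12 — 3 edges from the root.

3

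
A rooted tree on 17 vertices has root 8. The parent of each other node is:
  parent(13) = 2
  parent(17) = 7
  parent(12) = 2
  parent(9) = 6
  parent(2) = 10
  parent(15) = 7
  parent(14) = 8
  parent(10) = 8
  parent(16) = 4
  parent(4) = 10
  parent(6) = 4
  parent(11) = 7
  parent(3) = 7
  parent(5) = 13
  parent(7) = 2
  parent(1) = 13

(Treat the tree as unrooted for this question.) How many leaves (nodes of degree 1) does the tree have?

10

Exactly 10 nodes have a single neighbour: 1, 3, 5, 9, 11, 12, 14, 15, 16, 17.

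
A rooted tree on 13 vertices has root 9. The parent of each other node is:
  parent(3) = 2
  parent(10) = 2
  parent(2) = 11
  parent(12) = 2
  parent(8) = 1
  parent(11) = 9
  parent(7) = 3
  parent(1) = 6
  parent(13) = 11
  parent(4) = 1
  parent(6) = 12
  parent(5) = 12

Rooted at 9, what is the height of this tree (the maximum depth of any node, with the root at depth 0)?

6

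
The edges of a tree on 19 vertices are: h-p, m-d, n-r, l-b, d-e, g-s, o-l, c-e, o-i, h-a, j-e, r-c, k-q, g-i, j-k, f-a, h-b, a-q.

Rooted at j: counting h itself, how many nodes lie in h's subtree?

8

The subtree rooted at h contains: h, p, b, l, o, i, g, s — 8 nodes.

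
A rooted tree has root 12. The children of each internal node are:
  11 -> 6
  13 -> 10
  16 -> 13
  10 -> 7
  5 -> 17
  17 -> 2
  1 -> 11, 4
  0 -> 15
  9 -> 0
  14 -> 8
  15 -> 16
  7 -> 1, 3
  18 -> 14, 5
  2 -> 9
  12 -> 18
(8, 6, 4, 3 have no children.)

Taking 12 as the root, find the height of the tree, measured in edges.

14

A deepest node is 6, reached by 12–18–5–17–2–9–0–15–16–13–10–7–1–11–6.
That path has 14 edges, so the height is 14.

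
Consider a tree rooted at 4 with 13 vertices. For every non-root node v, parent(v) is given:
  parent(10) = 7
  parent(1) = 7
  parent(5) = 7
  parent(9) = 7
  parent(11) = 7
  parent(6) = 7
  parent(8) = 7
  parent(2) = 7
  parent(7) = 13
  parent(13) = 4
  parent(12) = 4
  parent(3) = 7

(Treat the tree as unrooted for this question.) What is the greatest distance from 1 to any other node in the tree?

Distances from 1 peak at 4, attained at 12.
1–7–13–4–12

4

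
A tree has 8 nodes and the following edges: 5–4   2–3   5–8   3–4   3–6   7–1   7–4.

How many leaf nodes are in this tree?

4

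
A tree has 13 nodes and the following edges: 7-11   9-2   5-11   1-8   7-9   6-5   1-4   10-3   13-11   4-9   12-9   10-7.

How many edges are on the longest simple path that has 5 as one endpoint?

The node farthest from 5 is 8, via 5–11–7–9–4–1–8 — 6 edges.

6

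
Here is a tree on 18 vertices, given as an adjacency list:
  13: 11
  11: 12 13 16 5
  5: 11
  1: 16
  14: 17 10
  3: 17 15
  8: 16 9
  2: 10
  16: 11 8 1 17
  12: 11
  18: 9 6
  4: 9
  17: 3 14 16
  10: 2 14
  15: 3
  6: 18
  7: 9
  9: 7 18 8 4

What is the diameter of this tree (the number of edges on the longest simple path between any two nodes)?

8

Starting from 2, a farthest node is 6 at distance 8.
One longest path: 2 – 10 – 14 – 17 – 16 – 8 – 9 – 18 – 6.
So the diameter is 8.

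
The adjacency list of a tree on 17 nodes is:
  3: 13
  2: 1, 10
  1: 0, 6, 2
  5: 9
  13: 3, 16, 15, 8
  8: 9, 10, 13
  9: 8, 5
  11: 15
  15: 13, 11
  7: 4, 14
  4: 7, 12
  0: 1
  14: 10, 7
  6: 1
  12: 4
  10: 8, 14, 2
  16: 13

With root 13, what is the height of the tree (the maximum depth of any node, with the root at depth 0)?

6

The longest root-to-leaf path is 13–8–10–14–7–4–12 (6 edges).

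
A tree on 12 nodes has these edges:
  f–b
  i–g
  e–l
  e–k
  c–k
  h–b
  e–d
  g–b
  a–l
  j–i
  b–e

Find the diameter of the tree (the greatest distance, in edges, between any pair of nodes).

A longest path is j-i-g-b-e-l-a, with 6 edges.

6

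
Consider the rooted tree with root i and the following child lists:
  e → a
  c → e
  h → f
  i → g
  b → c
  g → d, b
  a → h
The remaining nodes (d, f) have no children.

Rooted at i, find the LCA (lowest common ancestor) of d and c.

Ancestors of d (toward the root): d, g, i.
Ancestors of c: c, b, g, i.
The deepest node appearing in both lists is g.

g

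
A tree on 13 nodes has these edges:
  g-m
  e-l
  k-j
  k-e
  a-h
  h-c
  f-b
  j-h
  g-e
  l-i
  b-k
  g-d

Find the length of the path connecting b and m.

4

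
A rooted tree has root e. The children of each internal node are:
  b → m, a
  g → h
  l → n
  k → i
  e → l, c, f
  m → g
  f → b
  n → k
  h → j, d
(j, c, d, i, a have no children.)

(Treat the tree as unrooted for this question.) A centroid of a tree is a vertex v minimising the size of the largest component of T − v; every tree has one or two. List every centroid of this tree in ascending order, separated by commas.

b, f

If f is removed the pieces have sizes 7, 6, all ≤ ⌊14/2⌋ = 7.
Its neighbour b also leaves a largest component of size 7, so both are centroids.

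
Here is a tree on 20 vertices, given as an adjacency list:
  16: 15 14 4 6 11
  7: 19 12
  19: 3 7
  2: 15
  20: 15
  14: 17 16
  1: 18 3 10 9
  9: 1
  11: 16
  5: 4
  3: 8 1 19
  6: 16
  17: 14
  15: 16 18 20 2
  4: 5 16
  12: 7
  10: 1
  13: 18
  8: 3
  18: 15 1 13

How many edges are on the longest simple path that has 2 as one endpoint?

The node farthest from 2 is 12, via 2-15-18-1-3-19-7-12 — 7 edges.

7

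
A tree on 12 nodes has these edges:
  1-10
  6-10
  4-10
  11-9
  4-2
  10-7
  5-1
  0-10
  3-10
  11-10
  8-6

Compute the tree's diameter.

4

A longest path is 5-1-10-11-9, with 4 edges.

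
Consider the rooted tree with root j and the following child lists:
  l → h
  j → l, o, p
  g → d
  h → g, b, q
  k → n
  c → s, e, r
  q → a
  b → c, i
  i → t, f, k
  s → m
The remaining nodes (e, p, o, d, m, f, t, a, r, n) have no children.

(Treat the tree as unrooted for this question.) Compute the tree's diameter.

7

A longest path is o-j-l-h-b-c-s-m, with 7 edges.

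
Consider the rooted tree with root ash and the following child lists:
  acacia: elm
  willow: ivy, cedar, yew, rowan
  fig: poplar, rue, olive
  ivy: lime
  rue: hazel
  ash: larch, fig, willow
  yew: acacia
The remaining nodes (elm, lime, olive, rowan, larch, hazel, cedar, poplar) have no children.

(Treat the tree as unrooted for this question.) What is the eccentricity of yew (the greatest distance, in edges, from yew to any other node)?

The node farthest from yew is hazel, via yew–willow–ash–fig–rue–hazel — 5 edges.

5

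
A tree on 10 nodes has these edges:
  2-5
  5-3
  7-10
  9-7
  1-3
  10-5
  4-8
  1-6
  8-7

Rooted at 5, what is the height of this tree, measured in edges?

4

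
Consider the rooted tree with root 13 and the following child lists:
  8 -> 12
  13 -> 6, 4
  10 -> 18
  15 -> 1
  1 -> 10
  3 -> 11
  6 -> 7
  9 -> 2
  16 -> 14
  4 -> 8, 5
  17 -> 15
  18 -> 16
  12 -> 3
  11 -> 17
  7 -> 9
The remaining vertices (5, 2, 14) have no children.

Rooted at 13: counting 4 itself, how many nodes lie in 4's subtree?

13

The subtree rooted at 4 contains: 4, 8, 5, 12, 3, 11, 17, 15, 1, 10, 18, 16, 14 — 13 nodes.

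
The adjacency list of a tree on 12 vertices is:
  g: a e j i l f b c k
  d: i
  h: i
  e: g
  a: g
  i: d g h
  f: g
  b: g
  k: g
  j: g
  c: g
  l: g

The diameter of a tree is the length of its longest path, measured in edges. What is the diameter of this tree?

3

Starting from d, a farthest node is f at distance 3.
One longest path: d–i–g–f.
So the diameter is 3.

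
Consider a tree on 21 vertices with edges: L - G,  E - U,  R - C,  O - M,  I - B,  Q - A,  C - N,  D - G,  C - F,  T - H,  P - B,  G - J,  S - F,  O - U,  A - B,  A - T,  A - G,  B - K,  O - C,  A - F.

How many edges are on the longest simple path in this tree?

Starting from E, a farthest node is D at distance 7.
One longest path: E–U–O–C–F–A–G–D.
So the diameter is 7.

7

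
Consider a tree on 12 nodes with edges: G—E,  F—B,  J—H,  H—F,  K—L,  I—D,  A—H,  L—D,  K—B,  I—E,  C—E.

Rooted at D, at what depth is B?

3

Climbing from B to the root: B → K → L → D. That's 3 steps.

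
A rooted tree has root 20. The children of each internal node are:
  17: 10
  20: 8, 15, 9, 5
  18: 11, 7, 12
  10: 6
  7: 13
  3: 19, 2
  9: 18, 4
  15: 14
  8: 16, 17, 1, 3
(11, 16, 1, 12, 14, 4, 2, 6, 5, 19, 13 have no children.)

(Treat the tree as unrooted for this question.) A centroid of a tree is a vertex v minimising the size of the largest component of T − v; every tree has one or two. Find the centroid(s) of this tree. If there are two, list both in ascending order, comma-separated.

20

Removing 20 splits the tree into components of sizes 9, 7, 2, 1; the largest is 9 ≤ ⌊20/2⌋ = 10.
No neighbour of 20 does as well, so 20 is the unique centroid.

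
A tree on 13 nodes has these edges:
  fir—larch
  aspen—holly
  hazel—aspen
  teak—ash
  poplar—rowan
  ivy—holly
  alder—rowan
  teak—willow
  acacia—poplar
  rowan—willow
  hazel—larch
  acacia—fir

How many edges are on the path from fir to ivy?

fir–larch–hazel–aspen–holly–ivy: 5 edges.

5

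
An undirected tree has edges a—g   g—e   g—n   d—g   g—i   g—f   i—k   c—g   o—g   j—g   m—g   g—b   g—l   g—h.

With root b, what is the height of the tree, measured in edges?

The longest root-to-leaf path is b – g – i – k (3 edges).

3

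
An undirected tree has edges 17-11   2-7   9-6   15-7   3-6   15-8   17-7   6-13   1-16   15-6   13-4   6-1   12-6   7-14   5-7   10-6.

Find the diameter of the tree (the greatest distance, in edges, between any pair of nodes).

Starting from 11, a farthest node is 4 at distance 6.
One longest path: 11 - 17 - 7 - 15 - 6 - 13 - 4.
So the diameter is 6.

6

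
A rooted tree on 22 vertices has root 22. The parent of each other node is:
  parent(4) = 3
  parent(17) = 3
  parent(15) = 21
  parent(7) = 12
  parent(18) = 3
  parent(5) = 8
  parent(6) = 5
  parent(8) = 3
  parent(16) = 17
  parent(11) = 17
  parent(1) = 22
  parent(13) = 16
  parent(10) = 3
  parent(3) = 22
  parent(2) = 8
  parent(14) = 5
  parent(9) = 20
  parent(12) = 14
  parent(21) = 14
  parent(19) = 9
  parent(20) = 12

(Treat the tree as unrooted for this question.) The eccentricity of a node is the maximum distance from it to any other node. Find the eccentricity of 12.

7

Distances from 12 peak at 7, attained at 13.
12–14–5–8–3–17–16–13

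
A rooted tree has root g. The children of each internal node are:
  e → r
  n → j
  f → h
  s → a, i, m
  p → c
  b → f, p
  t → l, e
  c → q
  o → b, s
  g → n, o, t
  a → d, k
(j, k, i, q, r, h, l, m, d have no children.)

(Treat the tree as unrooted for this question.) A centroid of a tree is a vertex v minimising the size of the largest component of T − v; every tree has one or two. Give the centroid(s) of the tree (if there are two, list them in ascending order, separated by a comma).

o

If o is removed the pieces have sizes 7, 6, 6, all ≤ ⌊20/2⌋ = 10.
Every other node leaves some component of size > 10, so the centroid is unique.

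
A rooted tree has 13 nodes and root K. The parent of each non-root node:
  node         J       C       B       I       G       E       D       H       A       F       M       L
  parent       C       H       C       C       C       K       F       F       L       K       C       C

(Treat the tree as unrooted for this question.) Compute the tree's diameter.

Starting from E, a farthest node is A at distance 6.
One longest path: E–K–F–H–C–L–A.
So the diameter is 6.

6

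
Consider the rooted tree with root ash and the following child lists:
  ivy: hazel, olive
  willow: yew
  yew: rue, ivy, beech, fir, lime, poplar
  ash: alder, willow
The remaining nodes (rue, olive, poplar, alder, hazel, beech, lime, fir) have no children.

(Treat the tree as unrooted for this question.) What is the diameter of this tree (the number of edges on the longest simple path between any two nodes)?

5

A longest path is hazel – ivy – yew – willow – ash – alder, with 5 edges.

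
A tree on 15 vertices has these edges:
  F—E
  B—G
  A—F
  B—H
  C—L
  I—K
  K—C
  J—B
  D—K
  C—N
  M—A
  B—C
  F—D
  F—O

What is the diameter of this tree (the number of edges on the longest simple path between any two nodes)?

7

Starting from H, a farthest node is M at distance 7.
One longest path: H - B - C - K - D - F - A - M.
So the diameter is 7.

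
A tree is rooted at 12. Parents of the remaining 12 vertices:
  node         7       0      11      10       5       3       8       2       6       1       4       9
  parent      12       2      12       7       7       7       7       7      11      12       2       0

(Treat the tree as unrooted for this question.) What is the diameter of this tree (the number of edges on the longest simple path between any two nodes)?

A longest path is 6 – 11 – 12 – 7 – 2 – 0 – 9, with 6 edges.

6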